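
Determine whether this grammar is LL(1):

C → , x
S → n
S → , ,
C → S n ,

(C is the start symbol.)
No. Predict set conflict for C: { ',' }

A grammar is LL(1) if for each non-terminal N with multiple productions, the predict sets of those productions are pairwise disjoint, where PREDICT(N → α) = (FIRST(α) \ {ε}) ∪ (FOLLOW(N) if α ⇒* ε).

Relevant sets:
  FIRST(S) = { ',', 'n' }

For C:
  PREDICT(C → ',' x) = { ',' }
  PREDICT(C → S n ',') = { ',', 'n' }
For S:
  PREDICT(S → n) = { 'n' }
  PREDICT(S → ',' ',') = { ',' }

Conflict found: Predict set conflict for C: { ',' }
The grammar is NOT LL(1).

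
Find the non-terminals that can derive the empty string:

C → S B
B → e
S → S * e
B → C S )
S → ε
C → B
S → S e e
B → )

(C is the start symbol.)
{ 'S' }

A non-terminal is nullable if it can derive ε (the empty string): either it has an ε-production, or it has a production whose right-hand side consists entirely of nullable non-terminals.

ε-productions: S → ε
So S is immediately nullable.
No further non-terminal can be added: every production for the remaining non-terminals contains a terminal or a non-nullable non-terminal.
Nullable = { 'S' }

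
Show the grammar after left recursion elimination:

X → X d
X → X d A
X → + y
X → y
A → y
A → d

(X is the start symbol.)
X is directly left-recursive. The standard transformation for
  A → A α₁ | ... | A α_m | β₁ | ... | β_n
is
  A  → β₁ A' | ... | β_n A'
  A' → α₁ A' | ... | α_m A' | ε

X → + y becomes X → + y X'
X → y becomes X → y X'
X → X d becomes X' → d X'
X → X d A becomes X' → d A X'
Add X' → ε

Productions for other non-terminals are unchanged:
  A → y
  A → d

Resulting grammar:
X → + y X'
X → y X'
X' → d X'
X' → d A X'
X' → ε
A → y
A → d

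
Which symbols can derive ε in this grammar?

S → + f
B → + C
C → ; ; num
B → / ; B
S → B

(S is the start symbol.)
A non-terminal is nullable if it can derive ε (the empty string): either it has an ε-production, or it has a production whose right-hand side consists entirely of nullable non-terminals.

There are no ε-productions, so no non-terminal can derive ε.
No non-terminals are nullable.

Answer: None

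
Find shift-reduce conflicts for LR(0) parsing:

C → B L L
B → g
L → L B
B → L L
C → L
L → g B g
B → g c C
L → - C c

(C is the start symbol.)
Yes — I4: [C → L .] vs [B → . g]; I5: [B → g .] vs [B → . g]; I11: [B → L L .] vs [B → . g]; I15: [C → B L L .] vs [B → . g]

A shift-reduce conflict occurs when an LR(0) state has both:
  - a complete (reduce) item [A → α .] (dot at the end), and
  - a shift item [B → β . c γ] (dot before a terminal).

Augment with C' → C and build the canonical LR(0) collection (I0 = CLOSURE({[C' → . C]}), then GOTO on every symbol after a dot until no new states appear). It has 18 states:
  I0: { [B → . L L], [B → . g c C], [B → . g], [C → . B L L], [C → . L], [C' → . C], [L → . - C c], [L → . L B], [L → . g B g] }  — shift
  I1: { [B → . L L], [B → . g c C], [B → . g], [C → . B L L], [C → . L], [L → - . C c], [L → . - C c], [L → . L B], [L → . g B g] }  — shift
  I2: { [C → B . L L], [L → . - C c], [L → . L B], [L → . g B g] }  — shift
  I3: { [C' → C .] }  — accept
  I4: { [B → . L L], [B → . g c C], [B → . g], [B → L . L], [C → L .], [L → . - C c], [L → . L B], [L → . g B g], [L → L . B] }  — shift, reduce
  I5: { [B → . L L], [B → . g c C], [B → . g], [B → g . c C], [B → g .], [L → . - C c], [L → . L B], [L → . g B g], [L → g . B g] }  — shift, reduce
  I6: { [L → g B . g] }  — shift
  I7: { [B → . L L], [B → . g c C], [B → . g], [B → L . L], [L → . - C c], [L → . L B], [L → . g B g], [L → L . B] }  — shift
  I8: { [B → . L L], [B → . g c C], [B → . g], [B → g c . C], [C → . B L L], [C → . L], [L → . - C c], [L → . L B], [L → . g B g] }  — shift
  I9: { [B → g c C .] }  — reduce
  I10: { [L → L B .] }  — reduce
  I11: { [B → . L L], [B → . g c C], [B → . g], [B → L . L], [B → L L .], [L → . - C c], [L → . L B], [L → . g B g], [L → L . B] }  — shift, reduce
  I12: { [L → g B g .] }  — reduce
  I13: { [B → . L L], [B → . g c C], [B → . g], [C → B L . L], [L → . - C c], [L → . L B], [L → . g B g], [L → L . B] }  — shift
  I14: { [B → . L L], [B → . g c C], [B → . g], [L → . - C c], [L → . L B], [L → . g B g], [L → g . B g] }  — shift
  I15: { [B → . L L], [B → . g c C], [B → . g], [B → L . L], [C → B L L .], [L → . - C c], [L → . L B], [L → . g B g], [L → L . B] }  — shift, reduce
  I16: { [L → - C . c] }  — shift
  I17: { [L → - C c .] }  — reduce

I4 contains reduce item [C → L .] and shift items [B → . g], [B → . g c C], [L → . - C c], [L → . g B g] — shift-reduce conflict.
I5 contains reduce item [B → g .] and shift items [B → . g], [B → . g c C], [B → g . c C], [L → . - C c], [L → . g B g] — shift-reduce conflict.
I11 contains reduce item [B → L L .] and shift items [B → . g], [B → . g c C], [L → . - C c], [L → . g B g] — shift-reduce conflict.
I15 contains reduce item [C → B L L .] and shift items [B → . g], [B → . g c C], [L → . - C c], [L → . g B g] — shift-reduce conflict.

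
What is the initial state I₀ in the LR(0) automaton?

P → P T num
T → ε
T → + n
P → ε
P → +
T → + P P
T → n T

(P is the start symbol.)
{ [P → . +], [P → . P T num], [P → .], [P' → . P] }

First, augment the grammar with P' → P
I₀ = CLOSURE({ [P' → . P] }):
  [P' → . P] has the dot before P: add [P → . P T num], [P → .], [P → . +]
No further items can be added.

I₀ = { [P → . +], [P → . P T num], [P → .], [P' → . P] }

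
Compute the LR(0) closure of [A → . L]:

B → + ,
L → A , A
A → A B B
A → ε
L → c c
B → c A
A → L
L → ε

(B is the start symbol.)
{ [A → . A B B], [A → . L], [A → .], [L → . A , A], [L → . c c], [L → .] }

To compute CLOSURE, for each item [A → α.Bβ] where B is a non-terminal, add [B → .γ] for all productions B → γ; repeat for the newly added items until nothing changes.

Start with: [A → . L]
  [A → . L] has the dot before L: add [L → . A , A], [L → . c c], [L → .]
  [L → . A , A] has the dot before A: add [A → . A B B], [A → .]
No further items can be added.

CLOSURE = { [A → . A B B], [A → . L], [A → .], [L → . A , A], [L → . c c], [L → .] }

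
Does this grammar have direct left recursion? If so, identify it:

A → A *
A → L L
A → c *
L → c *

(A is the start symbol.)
Yes, A is left-recursive

Direct left recursion occurs when N → N α for some non-terminal N (the right-hand side begins with the left-hand side itself).

A → A *: LEFT RECURSIVE (starts with A)
A → L L: starts with L
A → c *: starts with c
L → c *: starts with c

The grammar has direct left recursion on: A.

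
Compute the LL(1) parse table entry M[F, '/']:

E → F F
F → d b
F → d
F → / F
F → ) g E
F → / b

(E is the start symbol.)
To find M[F, '/'], we find productions for F where '/' is in the predict set (PREDICT(N → α) = (FIRST(α) \ {ε}) ∪ (FOLLOW(N) if α ⇒* ε)).

F → d b: PREDICT = { 'd' }
F → d: PREDICT = { 'd' }
F → / F: PREDICT = { '/' }
  '/' is in predict set, so this production goes in M[F, '/']
F → ) g E: PREDICT = { ')' }
F → / b: PREDICT = { '/' }
  '/' is in predict set, so this production goes in M[F, '/']

M[F, '/'] = F → / F, F → / b  (a multiply-defined cell — the grammar is not LL(1))

Answer: F → / F, F → / b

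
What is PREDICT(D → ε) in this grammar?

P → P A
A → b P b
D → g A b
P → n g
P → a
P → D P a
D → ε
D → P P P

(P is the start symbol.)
PREDICT(D → ε) = (FIRST(RHS) \ {ε}) ∪ (FOLLOW(D) if ε ∈ FIRST(RHS), i.e. RHS ⇒* ε)
The right-hand side is ε (FIRST(ε) = { ε }), so the predict set is FOLLOW(D) = { 'a', 'g', 'n' }
PREDICT(D → ε) = { 'a', 'g', 'n' }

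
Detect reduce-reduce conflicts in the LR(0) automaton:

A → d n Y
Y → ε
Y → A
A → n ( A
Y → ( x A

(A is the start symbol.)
No reduce-reduce conflicts

A reduce-reduce conflict occurs when an LR(0) state has two complete items [A → α .] and [B → β .] — both call for a reduction, and with no lookahead the parser cannot choose between them.

Augment with A' → A and build the canonical LR(0) collection (I0 = CLOSURE({[A' → . A]}), then GOTO on every symbol after a dot until no new states appear). It has 12 states:
  I0: { [A → . d n Y], [A → . n ( A], [A' → . A] }  — shift
  I1: { [A' → A .] }  — accept
  I2: { [A → d . n Y] }  — shift
  I3: { [A → n . ( A] }  — shift
  I4: { [A → . d n Y], [A → . n ( A], [A → n ( . A] }  — shift
  I5: { [A → n ( A .] }  — reduce
  I6: { [A → . d n Y], [A → . n ( A], [A → d n . Y], [Y → . ( x A], [Y → . A], [Y → .] }  — shift, reduce
  I7: { [Y → ( . x A] }  — shift
  I8: { [Y → A .] }  — reduce
  I9: { [A → d n Y .] }  — reduce
  I10: { [A → . d n Y], [A → . n ( A], [Y → ( x . A] }  — shift
  I11: { [Y → ( x A .] }  — reduce

No state contains more than one complete item.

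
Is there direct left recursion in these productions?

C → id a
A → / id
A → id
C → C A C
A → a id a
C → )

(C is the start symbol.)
Yes, C is left-recursive

Direct left recursion occurs when N → N α for some non-terminal N (the right-hand side begins with the left-hand side itself).

C → id a: starts with id
A → / id: starts with '/'
A → id: starts with id
C → C A C: LEFT RECURSIVE (starts with C)
A → a id a: starts with a
C → ): starts with ')'

The grammar has direct left recursion on: C.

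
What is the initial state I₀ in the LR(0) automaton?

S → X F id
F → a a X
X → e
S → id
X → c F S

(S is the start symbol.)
First, augment the grammar with S' → S
I₀ = CLOSURE({ [S' → . S] }):
  [S' → . S] has the dot before S: add [S → . X F id], [S → . id]
  [S → . X F id] has the dot before X: add [X → . e], [X → . c F S]
No further items can be added.

I₀ = { [S → . X F id], [S → . id], [S' → . S], [X → . c F S], [X → . e] }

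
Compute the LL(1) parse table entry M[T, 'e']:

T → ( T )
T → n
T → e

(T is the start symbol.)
T → e

To find M[T, 'e'], we find productions for T where 'e' is in the predict set (PREDICT(N → α) = (FIRST(α) \ {ε}) ∪ (FOLLOW(N) if α ⇒* ε)).

T → ( T ): PREDICT = { '(' }
T → n: PREDICT = { 'n' }
T → e: PREDICT = { 'e' }
  'e' is in predict set, so this production goes in M[T, 'e']

M[T, 'e'] = T → e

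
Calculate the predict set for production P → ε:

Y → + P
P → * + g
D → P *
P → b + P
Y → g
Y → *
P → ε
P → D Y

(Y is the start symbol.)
PREDICT(P → ε) = (FIRST(RHS) \ {ε}) ∪ (FOLLOW(P) if ε ∈ FIRST(RHS), i.e. RHS ⇒* ε)
The right-hand side is ε (FIRST(ε) = { ε }), so the predict set is FOLLOW(P) = { $, '*' }
PREDICT(P → ε) = { $, '*' }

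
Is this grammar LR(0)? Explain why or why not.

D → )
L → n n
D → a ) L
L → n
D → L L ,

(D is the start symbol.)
A grammar is LR(0) if no state in the canonical LR(0) collection has:
  - both a shift item (dot before a terminal) and a complete item (shift-reduce conflict), or
  - two or more complete items (reduce-reduce conflict; the accept item [D' → D .] counts as a complete item here).

Augment with D' → D and build the canonical LR(0) collection (I0 = CLOSURE({[D' → . D]}), then GOTO on every symbol after a dot until no new states appear). It has 11 states:
  I0: { [D → . )], [D → . L L ,], [D → . a ) L], [D' → . D], [L → . n n], [L → . n] }  — shift
  I1: { [D → ) .] }  — reduce
  I2: { [D' → D .] }  — accept
  I3: { [D → L . L ,], [L → . n n], [L → . n] }  — shift
  I4: { [D → a . ) L] }  — shift
  I5: { [L → n . n], [L → n .] }  — shift, reduce
  I6: { [L → n n .] }  — reduce
  I7: { [D → a ) . L], [L → . n n], [L → . n] }  — shift
  I8: { [D → a ) L .] }  — reduce
  I9: { [D → L L . ,] }  — shift
  I10: { [D → L L , .] }  — reduce

Conflict in state I5:
  Shift-reduce conflict between [L → n .] and [L → n . n]
So the grammar is NOT LR(0).

Answer: No. Shift-reduce conflict between [L → n .] and [L → n . n]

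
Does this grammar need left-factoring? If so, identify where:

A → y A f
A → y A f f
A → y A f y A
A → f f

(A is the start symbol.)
Left-factoring is needed when two productions for the same non-terminal
share a common prefix on the right-hand side.

Productions for A:
  A → y A f
  A → y A f f
  A → y A f y A
  A → f f

Found common prefix 'y A f' in productions for A

Answer: Yes, A has productions with common prefix 'y A f'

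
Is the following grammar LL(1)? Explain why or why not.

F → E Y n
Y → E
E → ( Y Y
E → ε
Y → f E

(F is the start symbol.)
Relevant sets:
  FIRST(E) = { '(', ε }
  FOLLOW(Y) = { '(', 'f', 'n' }
  FOLLOW(E) = { '(', 'f', 'n' }

For Y:
  PREDICT(Y → E) = { '(', 'f', 'n' }
  PREDICT(Y → f E) = { 'f' }
For E:
  PREDICT(E → '(' Y Y) = { '(' }
  PREDICT(E → ε) = { '(', 'f', 'n' }
F has a single production, so nothing to check there.

Conflict found: Predict set conflict for Y: { 'f' }
The grammar is NOT LL(1).

Answer: No. Predict set conflict for Y: { 'f' }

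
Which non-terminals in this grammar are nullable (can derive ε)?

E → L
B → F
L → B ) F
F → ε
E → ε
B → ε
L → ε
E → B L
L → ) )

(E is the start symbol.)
A non-terminal is nullable if it can derive ε (the empty string): either it has an ε-production, or it has a production whose right-hand side consists entirely of nullable non-terminals.

ε-productions: F → ε, E → ε, B → ε, L → ε
So F, E, B, L are immediately nullable.
Every non-terminal is now nullable.
Nullable = { 'B', 'E', 'F', 'L' }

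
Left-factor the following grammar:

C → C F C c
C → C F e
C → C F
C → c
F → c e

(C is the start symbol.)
C → C F C'
C' → C c
C' → e
C' → ε
C → c
F → c e

Left-factoring transforms A → αβ₁ | αβ₂ into A → αA' and A' → β₁ | β₂
(α is the longest common prefix among the alternatives). Repeat until
no nonterminal has two alternatives with a common prefix.

Round 1: C has alternatives sharing prefix 'C F'. Introduce C': C → C F C'
  Add: C' → C c
  Add: C' → e
  Add: C' → ε

No remaining common prefixes — done.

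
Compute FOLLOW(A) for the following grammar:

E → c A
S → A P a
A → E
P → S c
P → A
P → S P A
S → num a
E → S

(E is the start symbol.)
To compute FOLLOW(A), find every occurrence of A on a right-hand side N → α A β: add FIRST(β) \ {ε}, and if β is empty or nullable also add FOLLOW(N). Iterate to a fixed point.

In E → c A: A is at the end, add FOLLOW(E)
In S → A P a: A is followed by P a, add FIRST(P a) \ {ε} = { 'c', 'num' }
In P → A: A is at the end, add FOLLOW(P)
In P → S P A: A is at the end, add FOLLOW(P)

The FOLLOW sets referred to above (computed the same way, to a fixed point):
  FOLLOW(E) = { $, 'a', 'c', 'num' }
  FOLLOW(P) = { 'a', 'c', 'num' }

Taking the union: FOLLOW(A) = { $, 'a', 'c', 'num' }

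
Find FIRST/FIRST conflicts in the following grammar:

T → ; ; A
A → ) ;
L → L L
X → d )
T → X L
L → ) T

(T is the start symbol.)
FIRST sets of the non-terminals at (or reachable through a nullable prefix from) the front of some alternative:
  FIRST(X) = { 'd' }
  FIRST(L) = { ')' }

Productions for T:
  T → ; ; A: FIRST = { ';' }
  T → X L: FIRST = { 'd' }
Productions for L:
  L → L L: FIRST = { ')' }
  L → ) T: FIRST = { ')' }
A, X have only one production, so no FIRST/FIRST conflict is possible there.

Conflict for L: L → L L and L → ) T
  Overlap: { ')' }

Answer: Yes. L → L L / L → ')' T on { ')' }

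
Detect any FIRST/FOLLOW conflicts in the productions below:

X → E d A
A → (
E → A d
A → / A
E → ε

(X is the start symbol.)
Nullable non-terminals: E.
FIRST sets used below: FIRST(A) = { '(', '/' }

E: nullable alternative(s) E → ε; FOLLOW(E) = { 'd' }
  E → A d: FIRST \ {ε} = { '(', '/' } — disjoint from FOLLOW(E)
  E → ε: FIRST \ {ε} = { } — this is the only nullable alternative, skip

A, X have no nullable alternative, so no FIRST/FOLLOW check is needed there.

No FIRST/FOLLOW conflicts found.

Answer: No FIRST/FOLLOW conflicts.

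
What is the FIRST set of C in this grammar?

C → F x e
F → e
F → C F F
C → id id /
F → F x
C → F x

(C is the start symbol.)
{ 'e', 'id' }

FIRST sets of the other non-terminals involved (by the same procedure, iterated to a fixed point):
  FIRST(F) = { 'e', 'id' }

From C → F x e:
  - F is a non-terminal: add FIRST(F) \ {ε} = { 'e', 'id' }
    F is not nullable, so stop
From C → id id /:
  - id is a terminal: add 'id' and stop
From C → F x:
  - F is a non-terminal: add FIRST(F) \ {ε} = { 'e', 'id' }
    F is not nullable, so stop

Collecting: FIRST(C) = { 'e', 'id' }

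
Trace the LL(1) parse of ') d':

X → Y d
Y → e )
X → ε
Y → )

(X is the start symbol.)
LL(1) parsing maintains a stack (initially the start symbol over $) and the input. At each step: if the stack top is a terminal, match it against the current input token; if it is a non-terminal N, replace it with the RHS of M[N, lookahead] (the unique production whose predict set contains the lookahead).

Stack is shown with the top on the left.

Stack  Input  Action
--------------------
X $    ) d $  output X → Y d
Y d $  ) d $  output Y → )
) d $  ) d $  match ')'
d $    d $    match 'd'
$      $      accept

The string is accepted.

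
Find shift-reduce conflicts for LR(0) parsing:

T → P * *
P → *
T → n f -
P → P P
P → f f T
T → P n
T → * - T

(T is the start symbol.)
Augment with T' → T and build the canonical LR(0) collection (I0 = CLOSURE({[T' → . T]}), then GOTO on every symbol after a dot until no new states appear). It has 17 states:
  I0: { [P → . *], [P → . P P], [P → . f f T], [T → . * - T], [T → . P * *], [T → . P n], [T → . n f -], [T' → . T] }  — shift
  I1: { [P → * .], [T → * . - T] }  — shift, reduce
  I2: { [P → . *], [P → . P P], [P → . f f T], [P → P . P], [T → P . * *], [T → P . n] }  — shift
  I3: { [T' → T .] }  — accept
  I4: { [P → f . f T] }  — shift
  I5: { [T → n . f -] }  — shift
  I6: { [T → n f . -] }  — shift
  I7: { [T → n f - .] }  — reduce
  I8: { [P → . *], [P → . P P], [P → . f f T], [P → f f . T], [T → . * - T], [T → . P * *], [T → . P n], [T → . n f -] }  — shift
  I9: { [P → f f T .] }  — reduce
  I10: { [P → * .], [T → P * . *] }  — shift, reduce
  I11: { [P → . *], [P → . P P], [P → . f f T], [P → P . P], [P → P P .] }  — shift, reduce
  I12: { [T → P n .] }  — reduce
  I13: { [P → * .] }  — reduce
  I14: { [T → P * * .] }  — reduce
  I15: { [P → . *], [P → . P P], [P → . f f T], [T → * - . T], [T → . * - T], [T → . P * *], [T → . P n], [T → . n f -] }  — shift
  I16: { [T → * - T .] }  — reduce

I1 contains reduce item [P → * .] and shift item [T → * . - T] — shift-reduce conflict.
I10 contains reduce item [P → * .] and shift item [T → P * . *] — shift-reduce conflict.
I11 contains reduce item [P → P P .] and shift items [P → . *], [P → . f f T] — shift-reduce conflict.

Answer: Yes — I1: [P → * .] vs [T → * . - T]; I10: [P → * .] vs [T → P * . *]; I11: [P → P P .] vs [P → . *]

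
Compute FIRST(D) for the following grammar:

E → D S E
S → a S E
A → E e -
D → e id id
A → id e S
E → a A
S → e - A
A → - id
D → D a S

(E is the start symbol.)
From D → e id id:
  - e is a terminal: add 'e' and stop
From D → D a S:
  - D is the symbol being defined: contributes nothing new
    D is not nullable, so stop

Collecting: FIRST(D) = { 'e' }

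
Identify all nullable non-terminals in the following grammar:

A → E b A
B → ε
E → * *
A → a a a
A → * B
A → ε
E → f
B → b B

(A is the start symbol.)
A non-terminal is nullable if it can derive ε (the empty string): either it has an ε-production, or it has a production whose right-hand side consists entirely of nullable non-terminals.

ε-productions: B → ε, A → ε
So B, A are immediately nullable.
No further non-terminal can be added: every production for the remaining non-terminals contains a terminal or a non-nullable non-terminal.
Nullable = { 'A', 'B' }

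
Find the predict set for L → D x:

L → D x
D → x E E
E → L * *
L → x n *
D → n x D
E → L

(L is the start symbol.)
{ 'n', 'x' }

PREDICT(L → D x) = (FIRST(RHS) \ {ε}) ∪ (FOLLOW(L) if ε ∈ FIRST(RHS), i.e. RHS ⇒* ε)
FIRST(D) = { 'n', 'x' }
FIRST(D x) = { 'n', 'x' }
ε ∉ FIRST(D x), so FOLLOW(L) is not added.
PREDICT(L → D x) = { 'n', 'x' }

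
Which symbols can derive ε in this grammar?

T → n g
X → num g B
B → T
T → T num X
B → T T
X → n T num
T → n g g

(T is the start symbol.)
None

A non-terminal is nullable if it can derive ε (the empty string): either it has an ε-production, or it has a production whose right-hand side consists entirely of nullable non-terminals.

There are no ε-productions, so no non-terminal can derive ε.
No non-terminals are nullable.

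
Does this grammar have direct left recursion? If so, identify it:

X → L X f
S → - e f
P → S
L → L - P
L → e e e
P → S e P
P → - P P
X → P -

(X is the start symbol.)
Yes, L is left-recursive

X → L X f: starts with L
S → - e f: starts with '-'
P → S: starts with S
L → L - P: LEFT RECURSIVE (starts with L)
L → e e e: starts with e
P → S e P: starts with S
P → - P P: starts with '-'
X → P -: starts with P

The grammar has direct left recursion on: L.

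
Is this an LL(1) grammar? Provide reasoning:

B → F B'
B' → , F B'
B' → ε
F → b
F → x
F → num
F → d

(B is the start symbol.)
Relevant sets:
  FOLLOW(B') = { $ }

For B':
  PREDICT(B' → ',' F B') = { ',' }
  PREDICT(B' → ε) = { $ }
For F:
  PREDICT(F → b) = { 'b' }
  PREDICT(F → x) = { 'x' }
  PREDICT(F → num) = { 'num' }
  PREDICT(F → d) = { 'd' }
B has a single production, so nothing to check there.

All predict sets are disjoint. The grammar IS LL(1).

Answer: Yes, the grammar is LL(1).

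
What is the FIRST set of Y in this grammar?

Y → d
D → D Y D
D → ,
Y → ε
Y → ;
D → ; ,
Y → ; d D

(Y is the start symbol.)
To compute FIRST(Y), examine every production with Y on the left-hand side, reading each right-hand side left to right until a non-nullable symbol is reached.

From Y → d:
  - d is a terminal: add 'd' and stop
From Y → ε:
  - ε-production, so ε ∈ FIRST(Y)
From Y → ;:
  - ';' is a terminal: add ';' and stop
From Y → ; d D:
  - ';' is a terminal: add ';' and stop

Collecting: FIRST(Y) = { ';', 'd', ε }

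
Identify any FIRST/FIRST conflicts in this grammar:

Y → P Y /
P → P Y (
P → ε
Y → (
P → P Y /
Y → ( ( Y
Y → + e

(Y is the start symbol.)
FIRST sets of the non-terminals at (or reachable through a nullable prefix from) the front of some alternative:
  FIRST(P) = { '(', '+', ε }
  FIRST(Y) = { '(', '+' }

Productions for Y:
  Y → P Y /: FIRST = { '(', '+' }
  Y → (: FIRST = { '(' }
  Y → ( ( Y: FIRST = { '(' }
  Y → + e: FIRST = { '+' }
Productions for P:
  P → P Y (: FIRST = { '(', '+' }
  P → ε: FIRST = { ε }
  P → P Y /: FIRST = { '(', '+' }

Conflict for Y: Y → P Y / and Y → (
  Overlap: { '(' }
Conflict for Y: Y → P Y / and Y → ( ( Y
  Overlap: { '(' }
Conflict for Y: Y → P Y / and Y → + e
  Overlap: { '+' }
Conflict for Y: Y → ( and Y → ( ( Y
  Overlap: { '(' }
Conflict for P: P → P Y ( and P → P Y /
  Overlap: { '(', '+' }

Answer: Yes. Y → P Y '/' / Y → '(' on { '(' }; Y → P Y '/' / Y → '(' '(' Y on { '(' }; Y → P Y '/' / Y → '+' e on { '+' }; Y → '(' / Y → '(' '(' Y on { '(' }; P → P Y '(' / P → P Y '/' on { '(', '+' }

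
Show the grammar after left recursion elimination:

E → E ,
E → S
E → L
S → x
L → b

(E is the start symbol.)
E → S E'
E → L E'
E' → , E'
E' → ε
S → x
L → b

E is directly left-recursive. The standard transformation for
  A → A α₁ | ... | A α_m | β₁ | ... | β_n
is
  A  → β₁ A' | ... | β_n A'
  A' → α₁ A' | ... | α_m A' | ε

E → S becomes E → S E'
E → L becomes E → L E'
E → E , becomes E' → , E'
Add E' → ε

Productions for other non-terminals are unchanged:
  S → x
  L → b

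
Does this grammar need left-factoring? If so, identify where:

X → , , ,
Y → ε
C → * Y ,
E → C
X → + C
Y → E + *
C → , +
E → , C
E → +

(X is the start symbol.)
Left-factoring is needed when two productions for the same non-terminal
share a common prefix on the right-hand side.

Productions for X:
  X → , , ,
  X → + C
Productions for Y:
  Y → ε
  Y → E + *
Productions for C:
  C → * Y ,
  C → , +
Productions for E:
  E → C
  E → , C
  E → +

No common prefixes found.

Answer: No, left-factoring is not needed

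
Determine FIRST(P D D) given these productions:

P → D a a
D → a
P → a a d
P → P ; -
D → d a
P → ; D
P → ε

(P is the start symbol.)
FIRST sets of the non-terminals involved (from the grammar, by fixed-point iteration):
  FIRST(P) = { ';', 'a', 'd', ε }
  FIRST(D) = { 'a', 'd' }

To compute FIRST(P D D), process the symbols left to right:
Symbol P is a non-terminal. Add FIRST(P) \ {ε} = { ';', 'a', 'd' }
P is nullable (ε ∈ FIRST(P)), continue to the next symbol.
Symbol D is a non-terminal. Add FIRST(D) \ {ε} = { 'a', 'd' }
D is not nullable (ε ∉ FIRST(D)), so stop here.
FIRST(P D D) = { ';', 'a', 'd' }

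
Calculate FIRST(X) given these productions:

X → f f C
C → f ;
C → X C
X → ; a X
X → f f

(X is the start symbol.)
{ ';', 'f' }

To compute FIRST(X), examine every production with X on the left-hand side, reading each right-hand side left to right until a non-nullable symbol is reached.

From X → f f C:
  - f is a terminal: add 'f' and stop
From X → ; a X:
  - ';' is a terminal: add ';' and stop
From X → f f:
  - f is a terminal: add 'f' and stop

Collecting: FIRST(X) = { ';', 'f' }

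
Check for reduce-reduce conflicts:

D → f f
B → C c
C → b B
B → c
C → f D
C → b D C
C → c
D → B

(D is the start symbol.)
Augment with D' → D and build the canonical LR(0) collection (I0 = CLOSURE({[D' → . D]}), then GOTO on every symbol after a dot until no new states appear). It has 15 states:
  I0: { [B → . C c], [B → . c], [C → . b B], [C → . b D C], [C → . c], [C → . f D], [D → . B], [D → . f f], [D' → . D] }  — shift
  I1: { [D → B .] }  — reduce
  I2: { [B → C . c] }  — shift
  I3: { [D' → D .] }  — accept
  I4: { [B → . C c], [B → . c], [C → . b B], [C → . b D C], [C → . c], [C → . f D], [C → b . B], [C → b . D C], [D → . B], [D → . f f] }  — shift
  I5: { [B → c .], [C → c .] }  — 2 reduces
  I6: { [B → . C c], [B → . c], [C → . b B], [C → . b D C], [C → . c], [C → . f D], [C → f . D], [D → . B], [D → . f f], [D → f . f] }  — shift
  I7: { [C → f D .] }  — reduce
  I8: { [B → . C c], [B → . c], [C → . b B], [C → . b D C], [C → . c], [C → . f D], [C → f . D], [D → . B], [D → . f f], [D → f . f], [D → f f .] }  — shift, reduce
  I9: { [C → b B .], [D → B .] }  — 2 reduces
  I10: { [C → . b B], [C → . b D C], [C → . c], [C → . f D], [C → b D . C] }  — shift
  I11: { [C → b D C .] }  — reduce
  I12: { [C → c .] }  — reduce
  I13: { [B → . C c], [B → . c], [C → . b B], [C → . b D C], [C → . c], [C → . f D], [C → f . D], [D → . B], [D → . f f] }  — shift
  I14: { [B → C c .] }  — reduce

I5 contains complete items [B → c .], [C → c .] — reduce-reduce conflict.
I9 contains complete items [C → b B .], [D → B .] — reduce-reduce conflict.

Answer: Yes — I5: [B → c .] vs [C → c .]; I9: [C → b B .] vs [D → B .]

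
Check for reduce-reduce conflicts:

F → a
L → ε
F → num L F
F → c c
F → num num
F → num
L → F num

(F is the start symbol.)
Yes — I4: [F → num .] vs [L → .]; I7: [F → num .] vs [F → num num .]

Augment with F' → F and build the canonical LR(0) collection (I0 = CLOSURE({[F' → . F]}), then GOTO on every symbol after a dot until no new states appear). It has 11 states:
  I0: { [F → . a], [F → . c c], [F → . num L F], [F → . num num], [F → . num], [F' → . F] }  — shift
  I1: { [F' → F .] }  — accept
  I2: { [F → a .] }  — reduce
  I3: { [F → c . c] }  — shift
  I4: { [F → . a], [F → . c c], [F → . num L F], [F → . num num], [F → . num], [F → num . L F], [F → num . num], [F → num .], [L → . F num], [L → .] }  — shift, 2 reduces
  I5: { [L → F . num] }  — shift
  I6: { [F → . a], [F → . c c], [F → . num L F], [F → . num num], [F → . num], [F → num L . F] }  — shift
  I7: { [F → . a], [F → . c c], [F → . num L F], [F → . num num], [F → . num], [F → num . L F], [F → num . num], [F → num .], [F → num num .], [L → . F num], [L → .] }  — shift, 3 reduces
  I8: { [F → num L F .] }  — reduce
  I9: { [L → F num .] }  — reduce
  I10: { [F → c c .] }  — reduce

I4 contains complete items [F → num .], [L → .] — reduce-reduce conflict.
I7 contains complete items [F → num .], [F → num num .], [L → .] — reduce-reduce conflict.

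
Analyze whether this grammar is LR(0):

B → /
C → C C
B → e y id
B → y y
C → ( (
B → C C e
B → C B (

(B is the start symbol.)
No. Shift-reduce conflict between [C → C C .] and [B → . /]

A grammar is LR(0) if no state in the canonical LR(0) collection has:
  - both a shift item (dot before a terminal) and a complete item (shift-reduce conflict), or
  - two or more complete items (reduce-reduce conflict; the accept item [B' → B .] counts as a complete item here).

Augment with B' → B and build the canonical LR(0) collection (I0 = CLOSURE({[B' → . B]}), then GOTO on every symbol after a dot until no new states appear). It has 15 states:
  I0: { [B → . /], [B → . C B (], [B → . C C e], [B → . e y id], [B → . y y], [B' → . B], [C → . ( (], [C → . C C] }  — shift
  I1: { [C → ( . (] }  — shift
  I2: { [B → / .] }  — reduce
  I3: { [B' → B .] }  — accept
  I4: { [B → . /], [B → . C B (], [B → . C C e], [B → . e y id], [B → . y y], [B → C . B (], [B → C . C e], [C → . ( (], [C → . C C], [C → C . C] }  — shift
  I5: { [B → e . y id] }  — shift
  I6: { [B → y . y] }  — shift
  I7: { [B → y y .] }  — reduce
  I8: { [B → e y . id] }  — shift
  I9: { [B → e y id .] }  — reduce
  I10: { [B → C B . (] }  — shift
  I11: { [B → . /], [B → . C B (], [B → . C C e], [B → . e y id], [B → . y y], [B → C . B (], [B → C . C e], [B → C C . e], [C → . ( (], [C → . C C], [C → C . C], [C → C C .] }  — shift, reduce
  I12: { [B → C C e .], [B → e . y id] }  — shift, reduce
  I13: { [B → C B ( .] }  — reduce
  I14: { [C → ( ( .] }  — reduce

Conflict in state I11:
  Shift-reduce conflict between [C → C C .] and [B → . /]
So the grammar is NOT LR(0).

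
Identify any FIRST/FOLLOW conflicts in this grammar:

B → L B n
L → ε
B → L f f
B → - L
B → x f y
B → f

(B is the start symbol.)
Nullable non-terminals: L.
L has a nullable alternative but only one production, so nothing to check.

B has no nullable alternative, so no FIRST/FOLLOW check is needed there.

No FIRST/FOLLOW conflicts found.

Answer: No FIRST/FOLLOW conflicts.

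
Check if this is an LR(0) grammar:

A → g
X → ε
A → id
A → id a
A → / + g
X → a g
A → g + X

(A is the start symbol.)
A grammar is LR(0) if no state in the canonical LR(0) collection has:
  - both a shift item (dot before a terminal) and a complete item (shift-reduce conflict), or
  - two or more complete items (reduce-reduce conflict; the accept item [A' → A .] counts as a complete item here).

Augment with A' → A and build the canonical LR(0) collection (I0 = CLOSURE({[A' → . A]}), then GOTO on every symbol after a dot until no new states appear). It has 12 states:
  I0: { [A → . / + g], [A → . g + X], [A → . g], [A → . id a], [A → . id], [A' → . A] }  — shift
  I1: { [A → / . + g] }  — shift
  I2: { [A' → A .] }  — accept
  I3: { [A → g . + X], [A → g .] }  — shift, reduce
  I4: { [A → id . a], [A → id .] }  — shift, reduce
  I5: { [A → id a .] }  — reduce
  I6: { [A → g + . X], [X → . a g], [X → .] }  — shift, reduce
  I7: { [A → g + X .] }  — reduce
  I8: { [X → a . g] }  — shift
  I9: { [X → a g .] }  — reduce
  I10: { [A → / + . g] }  — shift
  I11: { [A → / + g .] }  — reduce

Conflict in state I3:
  Shift-reduce conflict between [A → g .] and [A → g . + X]
So the grammar is NOT LR(0).

Answer: No. Shift-reduce conflict between [A → g .] and [A → g . + X]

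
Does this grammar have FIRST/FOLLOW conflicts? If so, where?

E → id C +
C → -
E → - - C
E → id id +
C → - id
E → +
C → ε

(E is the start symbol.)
A FIRST/FOLLOW conflict occurs when a non-terminal N has a nullable alternative N → β (β ⇒* ε) and another alternative N → α with FIRST(α) ∩ FOLLOW(N) ≠ ∅: on such a lookahead the parser cannot decide between expanding α and letting N vanish via β.

Nullable non-terminals: C.

C: nullable alternative(s) C → ε; FOLLOW(C) = { $, '+' }
  C → -: FIRST \ {ε} = { '-' } — disjoint from FOLLOW(C)
  C → - id: FIRST \ {ε} = { '-' } — disjoint from FOLLOW(C)
  C → ε: FIRST \ {ε} = { } — this is the only nullable alternative, skip

E has no nullable alternative, so no FIRST/FOLLOW check is needed there.

No FIRST/FOLLOW conflicts found.

Answer: No FIRST/FOLLOW conflicts.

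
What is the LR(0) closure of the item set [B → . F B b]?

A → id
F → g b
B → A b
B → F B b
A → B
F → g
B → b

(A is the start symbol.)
Start with: [B → . F B b]
  [B → . F B b] has the dot before F: add [F → . g b], [F → . g]
No further items can be added.

CLOSURE = { [B → . F B b], [F → . g b], [F → . g] }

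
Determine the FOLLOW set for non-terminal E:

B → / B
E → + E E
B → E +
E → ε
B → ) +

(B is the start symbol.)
{ '+' }

In E → + E E: E is followed by E, add FIRST(E) \ {ε} = { '+' }
  E is nullable, so FOLLOW(E) is also included — that is the set being defined, nothing new
In E → + E E: E is at the end; this adds FOLLOW(E) to itself — nothing new
In B → E +: E is followed by '+', add FIRST('+') \ {ε} = { '+' }

Taking the union: FOLLOW(E) = { '+' }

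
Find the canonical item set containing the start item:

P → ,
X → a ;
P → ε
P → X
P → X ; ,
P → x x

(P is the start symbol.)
First, augment the grammar with P' → P
I₀ = CLOSURE({ [P' → . P] }):
  [P' → . P] has the dot before P: add [P → . ,], [P → .], [P → . X], [P → . X ; ,], [P → . x x]
  [P → . X] has the dot before X: add [X → . a ;]
No further items can be added.

I₀ = { [P → . ,], [P → . X ; ,], [P → . X], [P → . x x], [P → .], [P' → . P], [X → . a ;] }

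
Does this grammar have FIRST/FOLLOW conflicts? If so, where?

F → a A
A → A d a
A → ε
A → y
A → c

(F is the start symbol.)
Yes. A → A d a with FOLLOW(A) on { 'd' }

Nullable non-terminals: A.
FIRST sets used below: FIRST(A) = { 'c', 'd', 'y', ε }

A: nullable alternative(s) A → ε; FOLLOW(A) = { $, 'd' }
  A → A d a: FIRST \ {ε} = { 'c', 'd', 'y' } — overlaps FOLLOW(A) on { 'd' }: CONFLICT
  A → ε: FIRST \ {ε} = { } — this is the only nullable alternative, skip
  A → y: FIRST \ {ε} = { 'y' } — disjoint from FOLLOW(A)
  A → c: FIRST \ {ε} = { 'c' } — disjoint from FOLLOW(A)

F has no nullable alternative, so no FIRST/FOLLOW check is needed there.

So the grammar has 1 FIRST/FOLLOW conflict (marked CONFLICT above).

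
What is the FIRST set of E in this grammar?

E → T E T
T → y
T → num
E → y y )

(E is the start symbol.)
{ 'num', 'y' }

To compute FIRST(E), examine every production with E on the left-hand side, reading each right-hand side left to right until a non-nullable symbol is reached.

FIRST sets of the other non-terminals involved (by the same procedure, iterated to a fixed point):
  FIRST(T) = { 'num', 'y' }

From E → T E T:
  - T is a non-terminal: add FIRST(T) \ {ε} = { 'num', 'y' }
    T is not nullable, so stop
From E → y y ):
  - y is a terminal: add 'y' and stop

Collecting: FIRST(E) = { 'num', 'y' }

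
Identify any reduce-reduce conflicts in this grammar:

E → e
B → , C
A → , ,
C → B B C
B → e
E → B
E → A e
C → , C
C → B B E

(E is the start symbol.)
Yes — I5: [B → e .] vs [E → e .]; I17: [B → , C .] vs [C → , C .]

Augment with E' → E and build the canonical LR(0) collection (I0 = CLOSURE({[E' → . E]}), then GOTO on every symbol after a dot until no new states appear). It has 19 states:
  I0: { [A → . , ,], [B → . , C], [B → . e], [E → . A e], [E → . B], [E → . e], [E' → . E] }  — shift
  I1: { [A → , . ,], [B → , . C], [B → . , C], [B → . e], [C → . , C], [C → . B B C], [C → . B B E] }  — shift
  I2: { [E → A . e] }  — shift
  I3: { [E → B .] }  — reduce
  I4: { [E' → E .] }  — accept
  I5: { [B → e .], [E → e .] }  — 2 reduces
  I6: { [E → A e .] }  — reduce
  I7: { [A → , , .], [B → , . C], [B → . , C], [B → . e], [C → , . C], [C → . , C], [C → . B B C], [C → . B B E] }  — shift, reduce
  I8: { [B → . , C], [B → . e], [C → B . B C], [C → B . B E] }  — shift
  I9: { [B → , C .] }  — reduce
  I10: { [B → e .] }  — reduce
  I11: { [B → , . C], [B → . , C], [B → . e], [C → . , C], [C → . B B C], [C → . B B E] }  — shift
  I12: { [A → . , ,], [B → . , C], [B → . e], [C → . , C], [C → . B B C], [C → . B B E], [C → B B . C], [C → B B . E], [E → . A e], [E → . B], [E → . e] }  — shift
  I13: { [A → , . ,], [B → , . C], [B → . , C], [B → . e], [C → , . C], [C → . , C], [C → . B B C], [C → . B B E] }  — shift
  I14: { [B → . , C], [B → . e], [C → B . B C], [C → B . B E], [E → B .] }  — shift, reduce
  I15: { [C → B B C .] }  — reduce
  I16: { [C → B B E .] }  — reduce
  I17: { [B → , C .], [C → , C .] }  — 2 reduces
  I18: { [B → , . C], [B → . , C], [B → . e], [C → , . C], [C → . , C], [C → . B B C], [C → . B B E] }  — shift

I5 contains complete items [B → e .], [E → e .] — reduce-reduce conflict.
I17 contains complete items [B → , C .], [C → , C .] — reduce-reduce conflict.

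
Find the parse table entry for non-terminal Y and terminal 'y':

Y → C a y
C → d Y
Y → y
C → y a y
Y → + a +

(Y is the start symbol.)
Y → C a y, Y → y

To find M[Y, 'y'], we find productions for Y where 'y' is in the predict set (PREDICT(N → α) = (FIRST(α) \ {ε}) ∪ (FOLLOW(N) if α ⇒* ε)).

Relevant sets:
  FIRST(C) = { 'd', 'y' }

Y → C a y: PREDICT = { 'd', 'y' }
  'y' is in predict set, so this production goes in M[Y, 'y']
Y → y: PREDICT = { 'y' }
  'y' is in predict set, so this production goes in M[Y, 'y']
Y → + a +: PREDICT = { '+' }

M[Y, 'y'] = Y → C a y, Y → y  (a multiply-defined cell — the grammar is not LL(1))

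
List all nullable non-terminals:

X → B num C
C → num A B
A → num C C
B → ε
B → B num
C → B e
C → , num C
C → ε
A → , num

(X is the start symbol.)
{ 'B', 'C' }

A non-terminal is nullable if it can derive ε (the empty string): either it has an ε-production, or it has a production whose right-hand side consists entirely of nullable non-terminals.

ε-productions: B → ε, C → ε
So B, C are immediately nullable.
No further non-terminal can be added: every production for the remaining non-terminals contains a terminal or a non-nullable non-terminal.
Nullable = { 'B', 'C' }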